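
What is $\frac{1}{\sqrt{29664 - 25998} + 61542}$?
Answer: $\frac{789}{48556591} - \frac{\sqrt{3666}}{3787414098} \approx 1.6233 \cdot 10^{-5}$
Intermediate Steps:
$\frac{1}{\sqrt{29664 - 25998} + 61542} = \frac{1}{\sqrt{3666} + 61542} = \frac{1}{61542 + \sqrt{3666}}$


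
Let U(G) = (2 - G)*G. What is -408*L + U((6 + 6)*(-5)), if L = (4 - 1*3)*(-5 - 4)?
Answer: -48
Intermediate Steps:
U(G) = G*(2 - G)
L = -9 (L = (4 - 3)*(-9) = 1*(-9) = -9)
-408*L + U((6 + 6)*(-5)) = -408*(-9) + ((6 + 6)*(-5))*(2 - (6 + 6)*(-5)) = 3672 + (12*(-5))*(2 - 12*(-5)) = 3672 - 60*(2 - 1*(-60)) = 3672 - 60*(2 + 60) = 3672 - 60*62 = 3672 - 3720 = -48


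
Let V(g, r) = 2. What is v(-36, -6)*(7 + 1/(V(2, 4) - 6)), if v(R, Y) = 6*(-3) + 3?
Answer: -405/4 ≈ -101.25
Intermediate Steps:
v(R, Y) = -15 (v(R, Y) = -18 + 3 = -15)
v(-36, -6)*(7 + 1/(V(2, 4) - 6)) = -15*(7 + 1/(2 - 6)) = -15*(7 + 1/(-4)) = -15*(7 - 1/4) = -15*27/4 = -405/4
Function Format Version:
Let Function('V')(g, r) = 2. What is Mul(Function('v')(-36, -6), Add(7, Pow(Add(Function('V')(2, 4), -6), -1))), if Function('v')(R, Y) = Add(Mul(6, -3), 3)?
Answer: Rational(-405, 4) ≈ -101.25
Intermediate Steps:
Function('v')(R, Y) = -15 (Function('v')(R, Y) = Add(-18, 3) = -15)
Mul(Function('v')(-36, -6), Add(7, Pow(Add(Function('V')(2, 4), -6), -1))) = Mul(-15, Add(7, Pow(Add(2, -6), -1))) = Mul(-15, Add(7, Pow(-4, -1))) = Mul(-15, Add(7, Rational(-1, 4))) = Mul(-15, Rational(27, 4)) = Rational(-405, 4)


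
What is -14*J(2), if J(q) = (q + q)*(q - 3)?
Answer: 56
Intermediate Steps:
J(q) = 2*q*(-3 + q) (J(q) = (2*q)*(-3 + q) = 2*q*(-3 + q))
-14*J(2) = -28*2*(-3 + 2) = -28*2*(-1) = -14*(-4) = 56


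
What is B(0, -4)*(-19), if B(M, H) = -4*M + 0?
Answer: 0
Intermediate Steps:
B(M, H) = -4*M
B(0, -4)*(-19) = -4*0*(-19) = 0*(-19) = 0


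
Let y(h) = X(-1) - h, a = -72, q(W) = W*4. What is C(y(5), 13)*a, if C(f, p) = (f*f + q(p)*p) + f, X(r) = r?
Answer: -50832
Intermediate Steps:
q(W) = 4*W
y(h) = -1 - h
C(f, p) = f + f² + 4*p² (C(f, p) = (f*f + (4*p)*p) + f = (f² + 4*p²) + f = f + f² + 4*p²)
C(y(5), 13)*a = ((-1 - 1*5) + (-1 - 1*5)² + 4*13²)*(-72) = ((-1 - 5) + (-1 - 5)² + 4*169)*(-72) = (-6 + (-6)² + 676)*(-72) = (-6 + 36 + 676)*(-72) = 706*(-72) = -50832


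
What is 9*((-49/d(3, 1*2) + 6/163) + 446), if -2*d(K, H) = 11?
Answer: 7341462/1793 ≈ 4094.5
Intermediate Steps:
d(K, H) = -11/2 (d(K, H) = -1/2*11 = -11/2)
9*((-49/d(3, 1*2) + 6/163) + 446) = 9*((-49/(-11/2) + 6/163) + 446) = 9*((-49*(-2/11) + 6*(1/163)) + 446) = 9*((98/11 + 6/163) + 446) = 9*(16040/1793 + 446) = 9*(815718/1793) = 7341462/1793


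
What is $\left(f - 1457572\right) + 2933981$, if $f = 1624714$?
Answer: $3101123$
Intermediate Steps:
$\left(f - 1457572\right) + 2933981 = \left(1624714 - 1457572\right) + 2933981 = 167142 + 2933981 = 3101123$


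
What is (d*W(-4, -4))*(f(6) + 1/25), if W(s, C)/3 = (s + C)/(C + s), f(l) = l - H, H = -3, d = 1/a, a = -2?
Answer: -339/25 ≈ -13.560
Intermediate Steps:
d = -1/2 (d = 1/(-2) = -1/2 ≈ -0.50000)
f(l) = 3 + l (f(l) = l - 1*(-3) = l + 3 = 3 + l)
W(s, C) = 3 (W(s, C) = 3*((s + C)/(C + s)) = 3*((C + s)/(C + s)) = 3*1 = 3)
(d*W(-4, -4))*(f(6) + 1/25) = (-1/2*3)*((3 + 6) + 1/25) = -3*(9 + 1/25)/2 = -3/2*226/25 = -339/25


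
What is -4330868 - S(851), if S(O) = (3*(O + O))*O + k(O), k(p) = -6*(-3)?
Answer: -8676092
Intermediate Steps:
k(p) = 18
S(O) = 18 + 6*O**2 (S(O) = (3*(O + O))*O + 18 = (3*(2*O))*O + 18 = (6*O)*O + 18 = 6*O**2 + 18 = 18 + 6*O**2)
-4330868 - S(851) = -4330868 - (18 + 6*851**2) = -4330868 - (18 + 6*724201) = -4330868 - (18 + 4345206) = -4330868 - 1*4345224 = -4330868 - 4345224 = -8676092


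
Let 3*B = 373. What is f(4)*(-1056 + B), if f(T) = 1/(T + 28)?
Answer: -2795/96 ≈ -29.115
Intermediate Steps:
f(T) = 1/(28 + T)
B = 373/3 (B = (⅓)*373 = 373/3 ≈ 124.33)
f(4)*(-1056 + B) = (-1056 + 373/3)/(28 + 4) = -2795/3/32 = (1/32)*(-2795/3) = -2795/96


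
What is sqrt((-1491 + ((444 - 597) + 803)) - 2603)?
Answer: 2*I*sqrt(861) ≈ 58.686*I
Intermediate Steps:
sqrt((-1491 + ((444 - 597) + 803)) - 2603) = sqrt((-1491 + (-153 + 803)) - 2603) = sqrt((-1491 + 650) - 2603) = sqrt(-841 - 2603) = sqrt(-3444) = 2*I*sqrt(861)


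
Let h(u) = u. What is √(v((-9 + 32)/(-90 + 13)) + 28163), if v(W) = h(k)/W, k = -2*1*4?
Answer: √14912395/23 ≈ 167.90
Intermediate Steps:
k = -8 (k = -2*4 = -8)
v(W) = -8/W
√(v((-9 + 32)/(-90 + 13)) + 28163) = √(-8*(-90 + 13)/(-9 + 32) + 28163) = √(-8/(23/(-77)) + 28163) = √(-8/(23*(-1/77)) + 28163) = √(-8/(-23/77) + 28163) = √(-8*(-77/23) + 28163) = √(616/23 + 28163) = √(648365/23) = √14912395/23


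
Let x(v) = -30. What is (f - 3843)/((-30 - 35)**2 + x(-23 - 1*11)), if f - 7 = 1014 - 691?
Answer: -3513/4195 ≈ -0.83743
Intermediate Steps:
f = 330 (f = 7 + (1014 - 691) = 7 + 323 = 330)
(f - 3843)/((-30 - 35)**2 + x(-23 - 1*11)) = (330 - 3843)/((-30 - 35)**2 - 30) = -3513/((-65)**2 - 30) = -3513/(4225 - 30) = -3513/4195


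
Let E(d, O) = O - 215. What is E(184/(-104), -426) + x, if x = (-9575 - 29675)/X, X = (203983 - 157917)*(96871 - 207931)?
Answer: -327941362511/511608996 ≈ -641.00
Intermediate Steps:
E(d, O) = -215 + O
X = -5116089960 (X = 46066*(-111060) = -5116089960)
x = 3925/511608996 (x = (-9575 - 29675)/(-5116089960) = -39250*(-1/5116089960) = 3925/511608996 ≈ 7.6719e-6)
E(184/(-104), -426) + x = (-215 - 426) + 3925/511608996 = -641 + 3925/511608996 = -327941362511/511608996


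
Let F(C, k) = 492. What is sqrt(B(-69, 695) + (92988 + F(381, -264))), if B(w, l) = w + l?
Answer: sqrt(94106) ≈ 306.77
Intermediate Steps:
B(w, l) = l + w
sqrt(B(-69, 695) + (92988 + F(381, -264))) = sqrt((695 - 69) + (92988 + 492)) = sqrt(626 + 93480) = sqrt(94106)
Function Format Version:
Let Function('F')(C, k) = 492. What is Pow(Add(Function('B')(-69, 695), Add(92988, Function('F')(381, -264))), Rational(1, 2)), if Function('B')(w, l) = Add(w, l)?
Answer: Pow(94106, Rational(1, 2)) ≈ 306.77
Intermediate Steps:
Function('B')(w, l) = Add(l, w)
Pow(Add(Function('B')(-69, 695), Add(92988, Function('F')(381, -264))), Rational(1, 2)) = Pow(Add(Add(695, -69), Add(92988, 492)), Rational(1, 2)) = Pow(Add(626, 93480), Rational(1, 2)) = Pow(94106, Rational(1, 2))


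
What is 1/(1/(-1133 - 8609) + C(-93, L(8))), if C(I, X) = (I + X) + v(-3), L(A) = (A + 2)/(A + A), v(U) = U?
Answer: -38968/3716577 ≈ -0.010485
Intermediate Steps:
L(A) = (2 + A)/(2*A) (L(A) = (2 + A)/((2*A)) = (2 + A)*(1/(2*A)) = (2 + A)/(2*A))
C(I, X) = -3 + I + X (C(I, X) = (I + X) - 3 = -3 + I + X)
1/(1/(-1133 - 8609) + C(-93, L(8))) = 1/(1/(-1133 - 8609) + (-3 - 93 + (½)*(2 + 8)/8)) = 1/(1/(-9742) + (-3 - 93 + (½)*(⅛)*10)) = 1/(-1/9742 + (-3 - 93 + 5/8)) = 1/(-1/9742 - 763/8) = 1/(-3716577/38968) = -38968/3716577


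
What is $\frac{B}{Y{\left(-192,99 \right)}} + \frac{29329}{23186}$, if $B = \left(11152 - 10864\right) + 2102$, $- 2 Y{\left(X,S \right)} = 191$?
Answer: $- \frac{105227241}{4428526} \approx -23.761$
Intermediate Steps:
$Y{\left(X,S \right)} = - \frac{191}{2}$ ($Y{\left(X,S \right)} = \left(- \frac{1}{2}\right) 191 = - \frac{191}{2}$)
$B = 2390$ ($B = \left(11152 - 10864\right) + 2102 = 288 + 2102 = 2390$)
$\frac{B}{Y{\left(-192,99 \right)}} + \frac{29329}{23186} = \frac{2390}{- \frac{191}{2}} + \frac{29329}{23186} = 2390 \left(- \frac{2}{191}\right) + 29329 \cdot \frac{1}{23186} = - \frac{4780}{191} + \frac{29329}{23186} = - \frac{105227241}{4428526}$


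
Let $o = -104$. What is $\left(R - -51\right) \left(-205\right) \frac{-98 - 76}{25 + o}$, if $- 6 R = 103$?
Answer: $- \frac{1206835}{79} \approx -15276.0$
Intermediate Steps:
$R = - \frac{103}{6}$ ($R = \left(- \frac{1}{6}\right) 103 = - \frac{103}{6} \approx -17.167$)
$\left(R - -51\right) \left(-205\right) \frac{-98 - 76}{25 + o} = \left(- \frac{103}{6} - -51\right) \left(-205\right) \frac{-98 - 76}{25 - 104} = \left(- \frac{103}{6} + 51\right) \left(-205\right) \left(- \frac{174}{-79}\right) = \frac{203}{6} \left(-205\right) \left(\left(-174\right) \left(- \frac{1}{79}\right)\right) = \left(- \frac{41615}{6}\right) \frac{174}{79} = - \frac{1206835}{79}$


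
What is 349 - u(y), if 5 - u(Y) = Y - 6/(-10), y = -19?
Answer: 1628/5 ≈ 325.60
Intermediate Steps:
u(Y) = 22/5 - Y (u(Y) = 5 - (Y - 6/(-10)) = 5 - (Y - 6*(-1/10)) = 5 - (Y + 3/5) = 5 - (3/5 + Y) = 5 + (-3/5 - Y) = 22/5 - Y)
349 - u(y) = 349 - (22/5 - 1*(-19)) = 349 - (22/5 + 19) = 349 - 1*117/5 = 349 - 117/5 = 1628/5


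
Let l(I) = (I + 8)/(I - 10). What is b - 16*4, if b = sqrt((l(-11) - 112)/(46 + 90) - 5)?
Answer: -64 + I*sqrt(1319234)/476 ≈ -64.0 + 2.413*I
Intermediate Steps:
l(I) = (8 + I)/(-10 + I)
b = I*sqrt(1319234)/476 (b = sqrt(((8 - 11)/(-10 - 11) - 112)/(46 + 90) - 5) = sqrt((-3/(-21) - 112)/136 - 5) = sqrt((-1/21*(-3) - 112)*(1/136) - 5) = sqrt((1/7 - 112)*(1/136) - 5) = sqrt(-783/7*1/136 - 5) = sqrt(-783/952 - 5) = sqrt(-5543/952) = I*sqrt(1319234)/476 ≈ 2.413*I)
b - 16*4 = I*sqrt(1319234)/476 - 16*4 = I*sqrt(1319234)/476 - 64 = -64 + I*sqrt(1319234)/476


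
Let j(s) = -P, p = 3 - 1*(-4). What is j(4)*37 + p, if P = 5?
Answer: -178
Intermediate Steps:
p = 7 (p = 3 + 4 = 7)
j(s) = -5 (j(s) = -1*5 = -5)
j(4)*37 + p = -5*37 + 7 = -185 + 7 = -178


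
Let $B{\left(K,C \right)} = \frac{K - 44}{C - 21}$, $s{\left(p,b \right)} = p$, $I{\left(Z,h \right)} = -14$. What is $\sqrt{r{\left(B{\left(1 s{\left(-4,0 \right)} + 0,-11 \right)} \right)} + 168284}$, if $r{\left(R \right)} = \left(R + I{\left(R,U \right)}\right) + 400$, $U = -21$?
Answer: $\frac{\sqrt{674686}}{2} \approx 410.7$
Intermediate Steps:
$B{\left(K,C \right)} = \frac{-44 + K}{-21 + C}$
$r{\left(R \right)} = 386 + R$ ($r{\left(R \right)} = \left(R - 14\right) + 400 = \left(-14 + R\right) + 400 = 386 + R$)
$\sqrt{r{\left(B{\left(1 s{\left(-4,0 \right)} + 0,-11 \right)} \right)} + 168284} = \sqrt{\left(386 + \frac{-44 + \left(1 \left(-4\right) + 0\right)}{-21 - 11}\right) + 168284} = \sqrt{\left(386 + \frac{-44 + \left(-4 + 0\right)}{-32}\right) + 168284} = \sqrt{\left(386 - \frac{-44 - 4}{32}\right) + 168284} = \sqrt{\left(386 - - \frac{3}{2}\right) + 168284} = \sqrt{\left(386 + \frac{3}{2}\right) + 168284} = \sqrt{\frac{775}{2} + 168284} = \sqrt{\frac{337343}{2}} = \frac{\sqrt{674686}}{2}$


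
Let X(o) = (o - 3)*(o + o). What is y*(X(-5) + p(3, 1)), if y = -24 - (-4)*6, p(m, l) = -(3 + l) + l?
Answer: 0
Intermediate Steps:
p(m, l) = -3 (p(m, l) = (-3 - l) + l = -3)
y = 0 (y = -24 - 1*(-24) = -24 + 24 = 0)
X(o) = 2*o*(-3 + o) (X(o) = (-3 + o)*(2*o) = 2*o*(-3 + o))
y*(X(-5) + p(3, 1)) = 0*(2*(-5)*(-3 - 5) - 3) = 0*(2*(-5)*(-8) - 3) = 0*(80 - 3) = 0*77 = 0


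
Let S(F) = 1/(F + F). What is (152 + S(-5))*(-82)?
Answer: -62279/5 ≈ -12456.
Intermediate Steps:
S(F) = 1/(2*F)
(152 + S(-5))*(-82) = (152 + (½)/(-5))*(-82) = (152 + (½)*(-⅕))*(-82) = (152 - ⅒)*(-82) = (1519/10)*(-82) = -62279/5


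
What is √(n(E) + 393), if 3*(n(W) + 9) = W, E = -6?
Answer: √382 ≈ 19.545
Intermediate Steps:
n(W) = -9 + W/3
√(n(E) + 393) = √((-9 + (⅓)*(-6)) + 393) = √((-9 - 2) + 393) = √(-11 + 393) = √382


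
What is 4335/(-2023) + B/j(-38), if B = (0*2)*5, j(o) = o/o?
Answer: -15/7 ≈ -2.1429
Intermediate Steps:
j(o) = 1
B = 0 (B = 0*5 = 0)
4335/(-2023) + B/j(-38) = 4335/(-2023) + 0/1 = 4335*(-1/2023) + 0*1 = -15/7 + 0 = -15/7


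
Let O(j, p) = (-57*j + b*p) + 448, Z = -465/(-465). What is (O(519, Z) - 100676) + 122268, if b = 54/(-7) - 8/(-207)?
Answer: -10940929/1449 ≈ -7550.7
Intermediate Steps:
b = -11122/1449 (b = 54*(-⅐) - 8*(-1/207) = -54/7 + 8/207 = -11122/1449 ≈ -7.6756)
Z = 1 (Z = -465*(-1/465) = 1)
O(j, p) = 448 - 57*j - 11122*p/1449 (O(j, p) = (-57*j - 11122*p/1449) + 448 = 448 - 57*j - 11122*p/1449)
(O(519, Z) - 100676) + 122268 = ((448 - 57*519 - 11122/1449*1) - 100676) + 122268 = ((448 - 29583 - 11122/1449) - 100676) + 122268 = (-42227737/1449 - 100676) + 122268 = -188107261/1449 + 122268 = -10940929/1449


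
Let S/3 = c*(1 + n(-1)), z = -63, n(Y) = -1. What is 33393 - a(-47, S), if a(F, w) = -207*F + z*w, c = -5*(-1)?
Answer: 23664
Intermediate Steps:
c = 5
S = 0 (S = 3*(5*(1 - 1)) = 3*(5*0) = 3*0 = 0)
a(F, w) = -207*F - 63*w
33393 - a(-47, S) = 33393 - (-207*(-47) - 63*0) = 33393 - (9729 + 0) = 33393 - 1*9729 = 33393 - 9729 = 23664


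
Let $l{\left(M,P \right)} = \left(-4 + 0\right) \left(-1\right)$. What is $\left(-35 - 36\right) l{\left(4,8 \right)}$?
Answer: $-284$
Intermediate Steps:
$l{\left(M,P \right)} = 4$ ($l{\left(M,P \right)} = \left(-4\right) \left(-1\right) = 4$)
$\left(-35 - 36\right) l{\left(4,8 \right)} = \left(-35 - 36\right) 4 = \left(-71\right) 4 = -284$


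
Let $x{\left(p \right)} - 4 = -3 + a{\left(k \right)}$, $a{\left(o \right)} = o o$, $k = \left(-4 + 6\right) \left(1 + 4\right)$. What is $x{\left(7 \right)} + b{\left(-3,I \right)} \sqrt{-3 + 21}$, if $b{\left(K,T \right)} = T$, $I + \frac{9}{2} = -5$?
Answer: $101 - \frac{57 \sqrt{2}}{2} \approx 60.695$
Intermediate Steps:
$I = - \frac{19}{2}$ ($I = - \frac{9}{2} - 5 = - \frac{19}{2} \approx -9.5$)
$k = 10$ ($k = 2 \cdot 5 = 10$)
$a{\left(o \right)} = o^{2}$
$x{\left(p \right)} = 101$ ($x{\left(p \right)} = 4 - \left(3 - 10^{2}\right) = 4 + \left(-3 + 100\right) = 4 + 97 = 101$)
$x{\left(7 \right)} + b{\left(-3,I \right)} \sqrt{-3 + 21} = 101 - \frac{19 \sqrt{-3 + 21}}{2} = 101 - \frac{19 \sqrt{18}}{2} = 101 - \frac{19 \cdot 3 \sqrt{2}}{2} = 101 - \frac{57 \sqrt{2}}{2}$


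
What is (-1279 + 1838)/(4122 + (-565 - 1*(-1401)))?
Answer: 559/4958 ≈ 0.11275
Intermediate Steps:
(-1279 + 1838)/(4122 + (-565 - 1*(-1401))) = 559/(4122 + (-565 + 1401)) = 559/(4122 + 836) = 559/4958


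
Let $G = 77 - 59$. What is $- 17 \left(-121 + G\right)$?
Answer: $1751$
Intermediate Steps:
$G = 18$
$- 17 \left(-121 + G\right) = - 17 \left(-121 + 18\right) = \left(-17\right) \left(-103\right) = 1751$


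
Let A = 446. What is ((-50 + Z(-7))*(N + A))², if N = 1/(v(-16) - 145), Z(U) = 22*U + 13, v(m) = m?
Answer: 188094504710025/25921 ≈ 7.2564e+9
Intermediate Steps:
Z(U) = 13 + 22*U
N = -1/161 (N = 1/(-16 - 145) = 1/(-161) = -1/161 ≈ -0.0062112)
((-50 + Z(-7))*(N + A))² = ((-50 + (13 + 22*(-7)))*(-1/161 + 446))² = ((-50 + (13 - 154))*(71805/161))² = ((-50 - 141)*(71805/161))² = (-191*71805/161)² = (-13714755/161)² = 188094504710025/25921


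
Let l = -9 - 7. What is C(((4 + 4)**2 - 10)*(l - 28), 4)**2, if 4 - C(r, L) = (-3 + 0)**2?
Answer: 25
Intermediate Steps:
l = -16
C(r, L) = -5 (C(r, L) = 4 - (-3 + 0)**2 = 4 - 1*(-3)**2 = 4 - 1*9 = 4 - 9 = -5)
C(((4 + 4)**2 - 10)*(l - 28), 4)**2 = (-5)**2 = 25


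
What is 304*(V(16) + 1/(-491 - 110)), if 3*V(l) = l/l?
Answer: 181792/1803 ≈ 100.83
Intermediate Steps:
V(l) = ⅓ (V(l) = (l/l)/3 = (⅓)*1 = ⅓)
304*(V(16) + 1/(-491 - 110)) = 304*(⅓ + 1/(-491 - 110)) = 304*(⅓ + 1/(-601)) = 304*(⅓ - 1/601) = 304*(598/1803) = 181792/1803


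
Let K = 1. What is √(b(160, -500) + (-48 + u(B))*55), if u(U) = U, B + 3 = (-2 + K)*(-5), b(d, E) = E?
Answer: I*√3030 ≈ 55.045*I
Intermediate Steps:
B = 2 (B = -3 + (-2 + 1)*(-5) = -3 - 1*(-5) = -3 + 5 = 2)
√(b(160, -500) + (-48 + u(B))*55) = √(-500 + (-48 + 2)*55) = √(-500 - 46*55) = √(-500 - 2530) = √(-3030) = I*√3030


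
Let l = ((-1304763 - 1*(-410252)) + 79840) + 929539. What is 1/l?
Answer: 1/114868 ≈ 8.7056e-6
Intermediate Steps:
l = 114868 (l = ((-1304763 + 410252) + 79840) + 929539 = (-894511 + 79840) + 929539 = -814671 + 929539 = 114868)
1/l = 1/114868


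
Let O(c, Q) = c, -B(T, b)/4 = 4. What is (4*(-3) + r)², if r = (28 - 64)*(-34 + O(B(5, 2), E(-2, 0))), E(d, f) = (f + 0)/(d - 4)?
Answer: 3196944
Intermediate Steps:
B(T, b) = -16 (B(T, b) = -4*4 = -16)
E(d, f) = f/(-4 + d)
r = 1800 (r = (28 - 64)*(-34 - 16) = -36*(-50) = 1800)
(4*(-3) + r)² = (4*(-3) + 1800)² = (-12 + 1800)² = 1788² = 3196944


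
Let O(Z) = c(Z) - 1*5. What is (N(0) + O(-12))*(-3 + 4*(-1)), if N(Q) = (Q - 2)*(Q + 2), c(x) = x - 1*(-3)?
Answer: 126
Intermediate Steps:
c(x) = 3 + x (c(x) = x + 3 = 3 + x)
N(Q) = (-2 + Q)*(2 + Q)
O(Z) = -2 + Z (O(Z) = (3 + Z) - 1*5 = (3 + Z) - 5 = -2 + Z)
(N(0) + O(-12))*(-3 + 4*(-1)) = ((-4 + 0²) + (-2 - 12))*(-3 + 4*(-1)) = ((-4 + 0) - 14)*(-3 - 4) = (-4 - 14)*(-7) = -18*(-7) = 126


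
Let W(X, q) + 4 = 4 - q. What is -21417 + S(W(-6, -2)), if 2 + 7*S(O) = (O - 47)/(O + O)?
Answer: -599729/28 ≈ -21419.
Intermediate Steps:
W(X, q) = -q (W(X, q) = -4 + (4 - q) = -q)
S(O) = -2/7 + (-47 + O)/(14*O) (S(O) = -2/7 + ((O - 47)/(O + O))/7 = -2/7 + ((-47 + O)/((2*O)))/7 = -2/7 + ((-47 + O)*(1/(2*O)))/7 = -2/7 + ((-47 + O)/(2*O))/7 = -2/7 + (-47 + O)/(14*O))
-21417 + S(W(-6, -2)) = -21417 + (-47 - (-3)*(-2))/(14*((-1*(-2)))) = -21417 + (1/14)*(-47 - 3*2)/2 = -21417 + (1/14)*(½)*(-47 - 6) = -21417 + (1/14)*(½)*(-53) = -21417 - 53/28 = -599729/28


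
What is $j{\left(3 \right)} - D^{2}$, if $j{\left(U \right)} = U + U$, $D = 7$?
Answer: $-43$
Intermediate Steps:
$j{\left(U \right)} = 2 U$
$j{\left(3 \right)} - D^{2} = 2 \cdot 3 - 7^{2} = 6 - 49 = -43$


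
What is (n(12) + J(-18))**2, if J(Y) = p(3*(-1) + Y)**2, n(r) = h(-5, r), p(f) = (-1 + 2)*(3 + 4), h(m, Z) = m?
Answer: 1936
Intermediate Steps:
p(f) = 7 (p(f) = 1*7 = 7)
n(r) = -5
J(Y) = 49 (J(Y) = 7**2 = 49)
(n(12) + J(-18))**2 = (-5 + 49)**2 = 44**2 = 1936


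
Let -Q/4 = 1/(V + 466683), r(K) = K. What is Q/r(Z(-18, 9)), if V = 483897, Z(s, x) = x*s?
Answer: 1/38498490 ≈ 2.5975e-8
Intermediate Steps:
Z(s, x) = s*x
Q = -1/237645 (Q = -4/(483897 + 466683) = -4/950580 = -4*1/950580 = -1/237645 ≈ -4.2080e-6)
Q/r(Z(-18, 9)) = -1/(237645*((-18*9))) = -1/237645/(-162) = -1/237645*(-1/162) = 1/38498490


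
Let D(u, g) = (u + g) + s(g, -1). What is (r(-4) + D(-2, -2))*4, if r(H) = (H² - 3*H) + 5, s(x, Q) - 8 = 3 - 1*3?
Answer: 148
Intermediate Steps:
s(x, Q) = 8 (s(x, Q) = 8 + (3 - 1*3) = 8 + (3 - 3) = 8 + 0 = 8)
D(u, g) = 8 + g + u (D(u, g) = (u + g) + 8 = (g + u) + 8 = 8 + g + u)
r(H) = 5 + H² - 3*H
(r(-4) + D(-2, -2))*4 = ((5 + (-4)² - 3*(-4)) + (8 - 2 - 2))*4 = ((5 + 16 + 12) + 4)*4 = (33 + 4)*4 = 37*4 = 148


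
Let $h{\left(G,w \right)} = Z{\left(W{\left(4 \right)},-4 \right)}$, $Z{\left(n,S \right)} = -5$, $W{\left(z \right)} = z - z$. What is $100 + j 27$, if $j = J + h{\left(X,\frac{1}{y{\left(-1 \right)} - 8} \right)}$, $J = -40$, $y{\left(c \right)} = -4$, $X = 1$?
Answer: $-1115$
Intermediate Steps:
$W{\left(z \right)} = 0$
$h{\left(G,w \right)} = -5$
$j = -45$ ($j = -40 - 5 = -45$)
$100 + j 27 = 100 - 1215 = -1115$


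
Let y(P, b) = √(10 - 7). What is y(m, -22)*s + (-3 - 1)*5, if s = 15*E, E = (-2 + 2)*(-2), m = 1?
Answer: -20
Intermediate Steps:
E = 0 (E = 0*(-2) = 0)
y(P, b) = √3
s = 0 (s = 15*0 = 0)
y(m, -22)*s + (-3 - 1)*5 = √3*0 + (-3 - 1)*5 = 0 - 4*5 = 0 - 20 = -20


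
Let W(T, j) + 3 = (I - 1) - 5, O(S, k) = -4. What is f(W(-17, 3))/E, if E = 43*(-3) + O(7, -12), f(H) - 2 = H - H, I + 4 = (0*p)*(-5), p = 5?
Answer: -2/133 ≈ -0.015038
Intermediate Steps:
I = -4 (I = -4 + (0*5)*(-5) = -4 + 0*(-5) = -4 + 0 = -4)
W(T, j) = -13 (W(T, j) = -3 + ((-4 - 1) - 5) = -3 + (-5 - 5) = -3 - 10 = -13)
f(H) = 2 (f(H) = 2 + (H - H) = 2 + 0 = 2)
E = -133 (E = 43*(-3) - 4 = -129 - 4 = -133)
f(W(-17, 3))/E = 2/(-133) = 2*(-1/133) = -2/133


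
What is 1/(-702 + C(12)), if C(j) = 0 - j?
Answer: -1/714 ≈ -0.0014006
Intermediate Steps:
C(j) = -j
1/(-702 + C(12)) = 1/(-702 - 1*12) = 1/(-702 - 12) = 1/(-714) = -1/714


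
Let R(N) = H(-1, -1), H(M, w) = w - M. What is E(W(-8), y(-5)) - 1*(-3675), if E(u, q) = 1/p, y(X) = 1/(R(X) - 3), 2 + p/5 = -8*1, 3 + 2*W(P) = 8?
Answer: 183749/50 ≈ 3675.0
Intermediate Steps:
W(P) = 5/2 (W(P) = -3/2 + (½)*8 = -3/2 + 4 = 5/2)
R(N) = 0 (R(N) = -1 - 1*(-1) = -1 + 1 = 0)
p = -50 (p = -10 + 5*(-8*1) = -10 + 5*(-8) = -10 - 40 = -50)
y(X) = -⅓ (y(X) = 1/(0 - 3) = 1/(-3) = -⅓)
E(u, q) = -1/50 (E(u, q) = 1/(-50) = -1/50)
E(W(-8), y(-5)) - 1*(-3675) = -1/50 - 1*(-3675) = -1/50 + 3675 = 183749/50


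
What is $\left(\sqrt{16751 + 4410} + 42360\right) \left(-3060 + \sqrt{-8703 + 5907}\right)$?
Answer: $- 2 \left(1530 - i \sqrt{699}\right) \left(42360 + \sqrt{21161}\right) \approx -1.3007 \cdot 10^{8} + 2.2476 \cdot 10^{6} i$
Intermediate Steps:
$\left(\sqrt{16751 + 4410} + 42360\right) \left(-3060 + \sqrt{-8703 + 5907}\right) = \left(\sqrt{21161} + 42360\right) \left(-3060 + \sqrt{-2796}\right) = \left(42360 + \sqrt{21161}\right) \left(-3060 + 2 i \sqrt{699}\right) = \left(-3060 + 2 i \sqrt{699}\right) \left(42360 + \sqrt{21161}\right)$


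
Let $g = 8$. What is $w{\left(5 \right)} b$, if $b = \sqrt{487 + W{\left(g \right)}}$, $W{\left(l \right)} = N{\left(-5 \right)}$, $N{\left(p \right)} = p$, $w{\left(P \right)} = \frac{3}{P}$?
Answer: $\frac{3 \sqrt{482}}{5} \approx 13.173$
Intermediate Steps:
$W{\left(l \right)} = -5$
$b = \sqrt{482}$ ($b = \sqrt{487 - 5} = \sqrt{482} \approx 21.954$)
$w{\left(5 \right)} b = \frac{3}{5} \sqrt{482} = 3 \cdot \frac{1}{5} \sqrt{482} = \frac{3 \sqrt{482}}{5}$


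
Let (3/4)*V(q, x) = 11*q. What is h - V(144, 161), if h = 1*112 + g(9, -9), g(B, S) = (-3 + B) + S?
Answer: -2003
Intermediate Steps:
g(B, S) = -3 + B + S
V(q, x) = 44*q/3 (V(q, x) = 4*(11*q)/3 = 44*q/3)
h = 109 (h = 1*112 + (-3 + 9 - 9) = 112 - 3 = 109)
h - V(144, 161) = 109 - 44*144/3 = 109 - 1*2112 = 109 - 2112 = -2003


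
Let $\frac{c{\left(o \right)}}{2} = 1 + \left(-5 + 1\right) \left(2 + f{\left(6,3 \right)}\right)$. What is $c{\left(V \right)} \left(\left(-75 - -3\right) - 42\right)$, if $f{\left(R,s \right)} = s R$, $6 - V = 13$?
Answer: $18012$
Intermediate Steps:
$V = -7$ ($V = 6 - 13 = -7$)
$f{\left(R,s \right)} = R s$
$c{\left(o \right)} = -158$ ($c{\left(o \right)} = 2 \left(1 + \left(-5 + 1\right) \left(2 + 6 \cdot 3\right)\right) = 2 \left(1 - 4 \left(2 + 18\right)\right) = 2 \left(1 - 80\right) = 2 \left(-79\right) = -158$)
$c{\left(V \right)} \left(\left(-75 - -3\right) - 42\right) = - 158 \left(\left(-75 - -3\right) - 42\right) = - 158 \left(\left(-75 + 3\right) - 42\right) = - 158 \left(-72 - 42\right) = \left(-158\right) \left(-114\right) = 18012$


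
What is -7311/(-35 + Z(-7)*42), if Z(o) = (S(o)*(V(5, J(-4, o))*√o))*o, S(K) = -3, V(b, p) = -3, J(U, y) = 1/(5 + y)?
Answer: 36555/7001491 - 394794*I*√7/1000213 ≈ 0.005221 - 1.0443*I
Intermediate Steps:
Z(o) = 9*o^(3/2) (Z(o) = (-(-9)*√o)*o = (9*√o)*o = 9*o^(3/2))
-7311/(-35 + Z(-7)*42) = -7311/(-35 + (9*(-7)^(3/2))*42) = -7311/(-35 + (9*(-7*I*√7))*42) = -7311/(-35 - 63*I*√7*42) = -7311/(-35 - 2646*I*√7)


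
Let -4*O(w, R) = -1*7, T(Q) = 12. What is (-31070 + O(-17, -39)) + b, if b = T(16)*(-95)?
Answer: -128833/4 ≈ -32208.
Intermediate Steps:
O(w, R) = 7/4 (O(w, R) = -(-1)*7/4 = -1/4*(-7) = 7/4)
b = -1140 (b = 12*(-95) = -1140)
(-31070 + O(-17, -39)) + b = (-31070 + 7/4) - 1140 = -124273/4 - 1140 = -128833/4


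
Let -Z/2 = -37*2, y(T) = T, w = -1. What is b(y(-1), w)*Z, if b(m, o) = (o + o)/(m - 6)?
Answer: 296/7 ≈ 42.286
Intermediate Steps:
b(m, o) = 2*o/(-6 + m) (b(m, o) = (2*o)/(-6 + m) = 2*o/(-6 + m))
Z = 148 (Z = -(-74)*2 = -2*(-74) = 148)
b(y(-1), w)*Z = (2*(-1)/(-6 - 1))*148 = (2*(-1)/(-7))*148 = (2*(-1)*(-1/7))*148 = (2/7)*148 = 296/7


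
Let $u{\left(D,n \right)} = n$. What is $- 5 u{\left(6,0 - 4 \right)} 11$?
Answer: $220$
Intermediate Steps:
$- 5 u{\left(6,0 - 4 \right)} 11 = - 5 \left(0 - 4\right) 11 = \left(-5\right) \left(-4\right) 11 = 20 \cdot 11 = 220$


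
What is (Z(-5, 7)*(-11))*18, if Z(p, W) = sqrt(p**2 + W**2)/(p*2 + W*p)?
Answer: 22*sqrt(74)/5 ≈ 37.850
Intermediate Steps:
Z(p, W) = sqrt(W**2 + p**2)/(2*p + W*p)
(Z(-5, 7)*(-11))*18 = ((sqrt(7**2 + (-5)**2)/((-5)*(2 + 7)))*(-11))*18 = (-1/5*sqrt(49 + 25)/9*(-11))*18 = (-1/5*1/9*sqrt(74)*(-11))*18 = (-sqrt(74)/45*(-11))*18 = (11*sqrt(74)/45)*18 = 22*sqrt(74)/5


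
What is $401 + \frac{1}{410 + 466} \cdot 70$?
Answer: $\frac{175673}{438} \approx 401.08$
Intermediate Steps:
$401 + \frac{1}{410 + 466} \cdot 70 = 401 + \frac{1}{876} \cdot 70 = 401 + \frac{35}{438} = \frac{175673}{438}$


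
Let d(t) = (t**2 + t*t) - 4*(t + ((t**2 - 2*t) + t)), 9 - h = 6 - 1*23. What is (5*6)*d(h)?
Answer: -40560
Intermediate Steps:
h = 26 (h = 9 - (6 - 1*23) = 9 - (6 - 23) = 9 - 1*(-17) = 9 + 17 = 26)
d(t) = -2*t**2 (d(t) = (t**2 + t**2) - 4*(t + (t**2 - t)) = 2*t**2 - 4*t**2 = -2*t**2)
(5*6)*d(h) = (5*6)*(-2*26**2) = 30*(-2*676) = 30*(-1352) = -40560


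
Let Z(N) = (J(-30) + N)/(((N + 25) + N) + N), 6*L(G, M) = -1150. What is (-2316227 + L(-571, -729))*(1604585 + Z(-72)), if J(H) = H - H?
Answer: -2129778840649592/573 ≈ -3.7169e+12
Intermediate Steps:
J(H) = 0
L(G, M) = -575/3 (L(G, M) = (⅙)*(-1150) = -575/3)
Z(N) = N/(25 + 3*N) (Z(N) = (0 + N)/(((N + 25) + N) + N) = N/(((25 + N) + N) + N) = N/((25 + 2*N) + N) = N/(25 + 3*N))
(-2316227 + L(-571, -729))*(1604585 + Z(-72)) = (-2316227 - 575/3)*(1604585 - 72/(25 + 3*(-72))) = -6949256*(1604585 - 72/(25 - 216))/3 = -6949256*(1604585 - 72/(-191))/3 = -6949256*(1604585 - 72*(-1/191))/3 = -6949256*(1604585 + 72/191)/3 = -6949256/3*306475807/191 = -2129778840649592/573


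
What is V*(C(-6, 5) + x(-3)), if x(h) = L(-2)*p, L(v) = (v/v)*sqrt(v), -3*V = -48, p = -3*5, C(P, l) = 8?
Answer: 128 - 240*I*sqrt(2) ≈ 128.0 - 339.41*I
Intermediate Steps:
p = -15
V = 16 (V = -1/3*(-48) = 16)
L(v) = sqrt(v) (L(v) = 1*sqrt(v) = sqrt(v))
x(h) = -15*I*sqrt(2) (x(h) = sqrt(-2)*(-15) = (I*sqrt(2))*(-15) = -15*I*sqrt(2))
V*(C(-6, 5) + x(-3)) = 16*(8 - 15*I*sqrt(2)) = 128 - 240*I*sqrt(2)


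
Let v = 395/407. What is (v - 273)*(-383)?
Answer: 42404228/407 ≈ 1.0419e+5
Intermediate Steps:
v = 395/407 (v = 395*(1/407) = 395/407 ≈ 0.97052)
(v - 273)*(-383) = (395/407 - 273)*(-383) = -110716/407*(-383) = 42404228/407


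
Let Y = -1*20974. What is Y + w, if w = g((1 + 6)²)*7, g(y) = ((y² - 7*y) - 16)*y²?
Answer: 34298920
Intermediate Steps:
Y = -20974
g(y) = y²*(-16 + y² - 7*y) (g(y) = (-16 + y² - 7*y)*y² = y²*(-16 + y² - 7*y))
w = 34319894 (w = (((1 + 6)²)²*(-16 + ((1 + 6)²)² - 7*(1 + 6)²))*7 = ((7²)²*(-16 + (7²)² - 7*7²))*7 = (49²*(-16 + 49² - 7*49))*7 = (2401*(-16 + 2401 - 343))*7 = (2401*2042)*7 = 4902842*7 = 34319894)
Y + w = -20974 + 34319894 = 34298920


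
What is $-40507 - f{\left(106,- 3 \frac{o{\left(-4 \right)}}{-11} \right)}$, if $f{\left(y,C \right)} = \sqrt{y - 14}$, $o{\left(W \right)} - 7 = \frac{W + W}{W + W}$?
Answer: $-40507 - 2 \sqrt{23} \approx -40517.0$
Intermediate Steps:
$o{\left(W \right)} = 8$ ($o{\left(W \right)} = 7 + \frac{W + W}{W + W} = 7 + \frac{2 W}{2 W} = 7 + 2 W \frac{1}{2 W} = 7 + 1 = 8$)
$f{\left(y,C \right)} = \sqrt{-14 + y}$
$-40507 - f{\left(106,- 3 \frac{o{\left(-4 \right)}}{-11} \right)} = -40507 - \sqrt{-14 + 106} = -40507 - \sqrt{92} = -40507 - 2 \sqrt{23}$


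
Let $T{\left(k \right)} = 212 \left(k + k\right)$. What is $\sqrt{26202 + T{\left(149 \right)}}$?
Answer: $\sqrt{89378} \approx 298.96$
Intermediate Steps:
$T{\left(k \right)} = 424 k$ ($T{\left(k \right)} = 212 \cdot 2 k = 424 k$)
$\sqrt{26202 + T{\left(149 \right)}} = \sqrt{26202 + 424 \cdot 149} = \sqrt{26202 + 63176} = \sqrt{89378}$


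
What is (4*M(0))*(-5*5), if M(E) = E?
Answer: 0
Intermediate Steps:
(4*M(0))*(-5*5) = (4*0)*(-5*5) = 0*(-25) = 0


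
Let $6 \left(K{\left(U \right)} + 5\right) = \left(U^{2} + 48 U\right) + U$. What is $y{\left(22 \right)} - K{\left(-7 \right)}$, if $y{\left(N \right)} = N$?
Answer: $76$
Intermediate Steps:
$K{\left(U \right)} = -5 + \frac{U^{2}}{6} + \frac{49 U}{6}$ ($K{\left(U \right)} = -5 + \frac{\left(U^{2} + 48 U\right) + U}{6} = -5 + \frac{U^{2} + 49 U}{6} = -5 + \left(\frac{U^{2}}{6} + \frac{49 U}{6}\right) = -5 + \frac{U^{2}}{6} + \frac{49 U}{6}$)
$y{\left(22 \right)} - K{\left(-7 \right)} = 22 - \left(-5 + \frac{\left(-7\right)^{2}}{6} + \frac{49}{6} \left(-7\right)\right) = 22 - \left(-5 + \frac{1}{6} \cdot 49 - \frac{343}{6}\right) = 22 - \left(-5 + \frac{49}{6} - \frac{343}{6}\right) = 22 - -54 = 22 + 54 = 76$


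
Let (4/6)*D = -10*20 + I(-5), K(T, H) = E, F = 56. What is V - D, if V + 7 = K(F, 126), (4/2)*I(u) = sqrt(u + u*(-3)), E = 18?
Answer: 311 - 3*sqrt(10)/4 ≈ 308.63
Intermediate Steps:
K(T, H) = 18
I(u) = sqrt(2)*sqrt(-u)/2 (I(u) = sqrt(u + u*(-3))/2 = sqrt(u - 3*u)/2 = sqrt(-2*u)/2 = (sqrt(2)*sqrt(-u))/2 = sqrt(2)*sqrt(-u)/2)
V = 11 (V = -7 + 18 = 11)
D = -300 + 3*sqrt(10)/4 (D = 3*(-10*20 + sqrt(2)*sqrt(-1*(-5))/2)/2 = 3*(-200 + sqrt(2)*sqrt(5)/2)/2 = 3*(-200 + sqrt(10)/2)/2 = -300 + 3*sqrt(10)/4 ≈ -297.63)
V - D = 11 - (-300 + 3*sqrt(10)/4) = 11 + (300 - 3*sqrt(10)/4) = 311 - 3*sqrt(10)/4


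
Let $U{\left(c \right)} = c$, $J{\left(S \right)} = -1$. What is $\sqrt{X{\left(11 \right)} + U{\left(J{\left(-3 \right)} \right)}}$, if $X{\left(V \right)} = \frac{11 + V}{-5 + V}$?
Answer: $\frac{2 \sqrt{6}}{3} \approx 1.633$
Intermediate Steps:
$X{\left(V \right)} = \frac{11 + V}{-5 + V}$
$\sqrt{X{\left(11 \right)} + U{\left(J{\left(-3 \right)} \right)}} = \sqrt{\frac{11 + 11}{-5 + 11} - 1} = \sqrt{\frac{1}{6} \cdot 22 - 1} = \sqrt{\frac{11}{3} - 1} = \sqrt{\frac{8}{3}} = \frac{2 \sqrt{6}}{3}$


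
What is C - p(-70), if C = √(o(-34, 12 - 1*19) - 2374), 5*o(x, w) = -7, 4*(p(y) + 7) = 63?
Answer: -35/4 + I*√59385/5 ≈ -8.75 + 48.738*I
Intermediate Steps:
p(y) = 35/4 (p(y) = -7 + (¼)*63 = -7 + 63/4 = 35/4)
o(x, w) = -7/5 (o(x, w) = (⅕)*(-7) = -7/5)
C = I*√59385/5 (C = √(-7/5 - 2374) = √(-11877/5) = I*√59385/5 ≈ 48.738*I)
C - p(-70) = I*√59385/5 - 1*35/4 = I*√59385/5 - 35/4 = -35/4 + I*√59385/5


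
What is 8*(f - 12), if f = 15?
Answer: 24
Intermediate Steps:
8*(f - 12) = 8*(15 - 12) = 8*3 = 24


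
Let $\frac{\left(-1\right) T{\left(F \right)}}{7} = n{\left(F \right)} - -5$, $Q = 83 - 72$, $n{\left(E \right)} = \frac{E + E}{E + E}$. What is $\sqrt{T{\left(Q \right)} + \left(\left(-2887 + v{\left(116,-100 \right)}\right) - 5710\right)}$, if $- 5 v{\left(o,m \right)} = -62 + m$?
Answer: $\frac{i \sqrt{215165}}{5} \approx 92.772 i$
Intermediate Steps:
$n{\left(E \right)} = 1$ ($n{\left(E \right)} = \frac{2 E}{2 E} = 2 E \frac{1}{2 E} = 1$)
$v{\left(o,m \right)} = \frac{62}{5} - \frac{m}{5}$ ($v{\left(o,m \right)} = - \frac{-62 + m}{5} = \frac{62}{5} - \frac{m}{5}$)
$Q = 11$ ($Q = 83 - 72 = 11$)
$T{\left(F \right)} = -42$ ($T{\left(F \right)} = - 7 \left(1 - -5\right) = - 7 \left(1 + 5\right) = \left(-7\right) 6 = -42$)
$\sqrt{T{\left(Q \right)} + \left(\left(-2887 + v{\left(116,-100 \right)}\right) - 5710\right)} = \sqrt{-42 + \left(\left(-2887 + \left(\frac{62}{5} - -20\right)\right) - 5710\right)} = \sqrt{-42 + \left(\left(-2887 + \left(\frac{62}{5} + 20\right)\right) - 5710\right)} = \sqrt{-42 + \left(\left(-2887 + \frac{162}{5}\right) - 5710\right)} = \sqrt{-42 - \frac{42823}{5}} = \sqrt{- \frac{43033}{5}} = \frac{i \sqrt{215165}}{5}$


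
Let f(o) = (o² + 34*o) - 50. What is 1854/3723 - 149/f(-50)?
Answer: 278591/930750 ≈ 0.29932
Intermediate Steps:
f(o) = -50 + o² + 34*o
1854/3723 - 149/f(-50) = 1854/3723 - 149/(-50 + (-50)² + 34*(-50)) = 1854*(1/3723) - 149/(-50 + 2500 - 1700) = 618/1241 - 149/750 = 278591/930750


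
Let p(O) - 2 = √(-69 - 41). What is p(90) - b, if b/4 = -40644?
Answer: 162578 + I*√110 ≈ 1.6258e+5 + 10.488*I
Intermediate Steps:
b = -162576 (b = 4*(-40644) = -162576)
p(O) = 2 + I*√110 (p(O) = 2 + √(-69 - 41) = 2 + √(-110) = 2 + I*√110)
p(90) - b = (2 + I*√110) - 1*(-162576) = (2 + I*√110) + 162576 = 162578 + I*√110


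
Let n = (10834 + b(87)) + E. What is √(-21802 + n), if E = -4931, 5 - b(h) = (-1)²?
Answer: 17*I*√55 ≈ 126.08*I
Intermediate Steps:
b(h) = 4 (b(h) = 5 - 1*(-1)² = 5 - 1*1 = 5 - 1 = 4)
n = 5907 (n = (10834 + 4) - 4931 = 10838 - 4931 = 5907)
√(-21802 + n) = √(-21802 + 5907) = √(-15895) = 17*I*√55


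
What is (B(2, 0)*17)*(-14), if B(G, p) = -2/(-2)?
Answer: -238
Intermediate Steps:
B(G, p) = 1 (B(G, p) = -2*(-½) = 1)
(B(2, 0)*17)*(-14) = (1*17)*(-14) = 17*(-14) = -238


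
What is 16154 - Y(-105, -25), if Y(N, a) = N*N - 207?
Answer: 5336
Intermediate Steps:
Y(N, a) = -207 + N² (Y(N, a) = N² - 207 = -207 + N²)
16154 - Y(-105, -25) = 16154 - (-207 + (-105)²) = 16154 - (-207 + 11025) = 16154 - 1*10818 = 16154 - 10818 = 5336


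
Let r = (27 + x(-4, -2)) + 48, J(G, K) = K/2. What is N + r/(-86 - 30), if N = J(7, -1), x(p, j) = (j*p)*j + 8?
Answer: -125/116 ≈ -1.0776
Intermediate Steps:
x(p, j) = 8 + p*j**2 (x(p, j) = p*j**2 + 8 = 8 + p*j**2)
J(G, K) = K/2 (J(G, K) = K*(1/2) = K/2)
N = -1/2 (N = (1/2)*(-1) = -1/2 ≈ -0.50000)
r = 67 (r = (27 + (8 - 4*(-2)**2)) + 48 = (27 + (8 - 4*4)) + 48 = (27 + (8 - 16)) + 48 = (27 - 8) + 48 = 19 + 48 = 67)
N + r/(-86 - 30) = -1/2 + 67/(-86 - 30) = -1/2 + 67/(-116) = -1/2 - 1/116*67 = -1/2 - 67/116 = -125/116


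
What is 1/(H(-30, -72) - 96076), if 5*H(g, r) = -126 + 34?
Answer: -5/480472 ≈ -1.0406e-5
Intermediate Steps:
H(g, r) = -92/5 (H(g, r) = (-126 + 34)/5 = (⅕)*(-92) = -92/5)
1/(H(-30, -72) - 96076) = 1/(-92/5 - 96076) = 1/(-480472/5) = -5/480472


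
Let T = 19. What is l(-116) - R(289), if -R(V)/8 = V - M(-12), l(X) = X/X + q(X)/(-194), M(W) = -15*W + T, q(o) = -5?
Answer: 139879/194 ≈ 721.03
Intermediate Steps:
M(W) = 19 - 15*W (M(W) = -15*W + 19 = 19 - 15*W)
l(X) = 199/194 (l(X) = X/X - 5/(-194) = 1 - 5*(-1/194) = 1 + 5/194 = 199/194)
R(V) = 1592 - 8*V (R(V) = -8*(V - (19 - 15*(-12))) = -8*(V - (19 + 180)) = -8*(V - 1*199) = -8*(V - 199) = -8*(-199 + V) = 1592 - 8*V)
l(-116) - R(289) = 199/194 - (1592 - 8*289) = 199/194 - (1592 - 2312) = 199/194 - 1*(-720) = 199/194 + 720 = 139879/194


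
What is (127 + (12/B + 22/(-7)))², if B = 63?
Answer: 6786025/441 ≈ 15388.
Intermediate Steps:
(127 + (12/B + 22/(-7)))² = (127 + (12/63 + 22/(-7)))² = (127 + (12*(1/63) + 22*(-⅐)))² = (127 + (4/21 - 22/7))² = (127 - 62/21)² = (2605/21)² = 6786025/441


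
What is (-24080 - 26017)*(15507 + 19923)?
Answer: -1774936710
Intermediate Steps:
(-24080 - 26017)*(15507 + 19923) = -50097*35430 = -1774936710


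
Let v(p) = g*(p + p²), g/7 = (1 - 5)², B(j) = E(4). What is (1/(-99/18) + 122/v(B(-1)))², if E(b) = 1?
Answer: 199809/1517824 ≈ 0.13164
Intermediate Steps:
B(j) = 1
g = 112 (g = 7*(1 - 5)² = 7*(-4)² = 7*16 = 112)
v(p) = 112*p + 112*p² (v(p) = 112*(p + p²) = 112*p + 112*p²)
(1/(-99/18) + 122/v(B(-1)))² = (1/(-99/18) + 122/((112*1*(1 + 1))))² = (1/(-99*1/18) + 122/((112*1*2)))² = (1/(-11/2) + 122/224)² = (-2/11 + 122*(1/224))² = (-2/11 + 61/112)² = (447/1232)² = 199809/1517824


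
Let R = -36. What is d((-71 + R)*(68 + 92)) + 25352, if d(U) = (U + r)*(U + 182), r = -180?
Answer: 293052752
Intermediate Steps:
d(U) = (-180 + U)*(182 + U) (d(U) = (U - 180)*(U + 182) = (-180 + U)*(182 + U))
d((-71 + R)*(68 + 92)) + 25352 = (-32760 + ((-71 - 36)*(68 + 92))**2 + 2*((-71 - 36)*(68 + 92))) + 25352 = (-32760 + (-107*160)**2 + 2*(-107*160)) + 25352 = (-32760 + (-17120)**2 + 2*(-17120)) + 25352 = (-32760 + 293094400 - 34240) + 25352 = 293027400 + 25352 = 293052752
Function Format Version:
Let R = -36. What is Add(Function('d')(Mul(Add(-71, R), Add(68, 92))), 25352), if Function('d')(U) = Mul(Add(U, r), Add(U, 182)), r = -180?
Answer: 293052752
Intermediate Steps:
Function('d')(U) = Mul(Add(-180, U), Add(182, U)) (Function('d')(U) = Mul(Add(U, -180), Add(U, 182)) = Mul(Add(-180, U), Add(182, U)))
Add(Function('d')(Mul(Add(-71, R), Add(68, 92))), 25352) = Add(Add(-32760, Pow(Mul(Add(-71, -36), Add(68, 92)), 2), Mul(2, Mul(Add(-71, -36), Add(68, 92)))), 25352) = Add(Add(-32760, Pow(Mul(-107, 160), 2), Mul(2, Mul(-107, 160))), 25352) = Add(Add(-32760, Pow(-17120, 2), Mul(2, -17120)), 25352) = Add(Add(-32760, 293094400, -34240), 25352) = Add(293027400, 25352) = 293052752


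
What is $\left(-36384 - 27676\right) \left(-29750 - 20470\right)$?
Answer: $3217093200$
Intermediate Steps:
$\left(-36384 - 27676\right) \left(-29750 - 20470\right) = - 64060 \left(-29750 - 20470\right) = \left(-64060\right) \left(-50220\right) = 3217093200$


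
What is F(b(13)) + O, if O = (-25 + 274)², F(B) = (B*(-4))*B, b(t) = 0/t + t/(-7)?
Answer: 3037373/49 ≈ 61987.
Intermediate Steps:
b(t) = -t/7 (b(t) = 0 + t*(-⅐) = 0 - t/7 = -t/7)
F(B) = -4*B² (F(B) = (-4*B)*B = -4*B²)
O = 62001 (O = 249² = 62001)
F(b(13)) + O = -4*(-⅐*13)² + 62001 = -4*(-13/7)² + 62001 = -4*169/49 + 62001 = -676/49 + 62001 = 3037373/49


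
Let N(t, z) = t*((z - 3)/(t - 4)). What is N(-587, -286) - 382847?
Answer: -226432220/591 ≈ -3.8313e+5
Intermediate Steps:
N(t, z) = t*(-3 + z)/(-4 + t) (N(t, z) = t*((-3 + z)/(-4 + t)) = t*(-3 + z)/(-4 + t))
N(-587, -286) - 382847 = -587*(-3 - 286)/(-4 - 587) - 382847 = -587*(-289)/(-591) - 382847 = -587*(-1/591)*(-289) - 382847 = -169643/591 - 382847 = -226432220/591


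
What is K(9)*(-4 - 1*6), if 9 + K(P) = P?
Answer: 0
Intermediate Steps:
K(P) = -9 + P
K(9)*(-4 - 1*6) = (-9 + 9)*(-4 - 1*6) = 0*(-4 - 6) = 0*(-10) = 0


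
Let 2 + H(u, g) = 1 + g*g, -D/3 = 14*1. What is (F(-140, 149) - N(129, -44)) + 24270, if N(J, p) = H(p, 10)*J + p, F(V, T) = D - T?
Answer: 11352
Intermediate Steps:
D = -42 ≈ -42.000
H(u, g) = -1 + g² (H(u, g) = -2 + (1 + g*g) = -2 + (1 + g²) = -1 + g²)
F(V, T) = -42 - T
N(J, p) = p + 99*J (N(J, p) = (-1 + 10²)*J + p = (-1 + 100)*J + p = 99*J + p = p + 99*J)
(F(-140, 149) - N(129, -44)) + 24270 = ((-42 - 1*149) - (-44 + 99*129)) + 24270 = ((-42 - 149) - (-44 + 12771)) + 24270 = (-191 - 1*12727) + 24270 = (-191 - 12727) + 24270 = -12918 + 24270 = 11352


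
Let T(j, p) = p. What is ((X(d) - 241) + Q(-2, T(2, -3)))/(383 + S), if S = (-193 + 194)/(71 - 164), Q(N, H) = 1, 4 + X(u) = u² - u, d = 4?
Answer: -10788/17809 ≈ -0.60576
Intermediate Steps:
X(u) = -4 + u² - u (X(u) = -4 + (u² - u) = -4 + u² - u)
S = -1/93 (S = 1/(-93) = 1*(-1/93) = -1/93 ≈ -0.010753)
((X(d) - 241) + Q(-2, T(2, -3)))/(383 + S) = (((-4 + 4² - 1*4) - 241) + 1)/(383 - 1/93) = (((-4 + 16 - 4) - 241) + 1)/(35618/93) = ((8 - 241) + 1)*(93/35618) = (-233 + 1)*(93/35618) = -232*93/35618 = -10788/17809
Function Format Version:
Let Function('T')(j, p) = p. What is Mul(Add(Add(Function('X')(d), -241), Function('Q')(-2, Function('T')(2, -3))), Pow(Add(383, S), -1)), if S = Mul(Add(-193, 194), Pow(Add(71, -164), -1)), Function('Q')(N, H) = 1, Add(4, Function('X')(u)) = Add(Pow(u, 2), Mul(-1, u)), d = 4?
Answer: Rational(-10788, 17809) ≈ -0.60576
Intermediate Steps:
Function('X')(u) = Add(-4, Pow(u, 2), Mul(-1, u)) (Function('X')(u) = Add(-4, Add(Pow(u, 2), Mul(-1, u))) = Add(-4, Pow(u, 2), Mul(-1, u)))
S = Rational(-1, 93) (S = Mul(1, Pow(-93, -1)) = Mul(1, Rational(-1, 93)) = Rational(-1, 93) ≈ -0.010753)
Mul(Add(Add(Function('X')(d), -241), Function('Q')(-2, Function('T')(2, -3))), Pow(Add(383, S), -1)) = Mul(Add(Add(Add(-4, Pow(4, 2), Mul(-1, 4)), -241), 1), Pow(Add(383, Rational(-1, 93)), -1)) = Mul(Add(Add(Add(-4, 16, -4), -241), 1), Pow(Rational(35618, 93), -1)) = Mul(Add(Add(8, -241), 1), Rational(93, 35618)) = Mul(Add(-233, 1), Rational(93, 35618)) = Mul(-232, Rational(93, 35618)) = Rational(-10788, 17809)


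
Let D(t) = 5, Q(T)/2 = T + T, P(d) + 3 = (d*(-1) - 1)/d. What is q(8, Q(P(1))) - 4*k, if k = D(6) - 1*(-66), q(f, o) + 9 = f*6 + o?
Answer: -265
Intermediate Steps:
P(d) = -3 + (-1 - d)/d (P(d) = -3 + (d*(-1) - 1)/d = -3 + (-d - 1)/d = -3 + (-1 - d)/d)
Q(T) = 4*T (Q(T) = 2*(T + T) = 2*(2*T) = 4*T)
q(f, o) = -9 + o + 6*f (q(f, o) = -9 + (f*6 + o) = -9 + (6*f + o) = -9 + (o + 6*f) = -9 + o + 6*f)
k = 71 (k = 5 - 1*(-66) = 5 + 66 = 71)
q(8, Q(P(1))) - 4*k = (-9 + 4*(-4 - 1/1) + 6*8) - 4*71 = (-9 + 4*(-4 - 1*1) + 48) - 284 = (-9 + 4*(-4 - 1) + 48) - 284 = (-9 + 4*(-5) + 48) - 284 = (-9 - 20 + 48) - 284 = 19 - 284 = -265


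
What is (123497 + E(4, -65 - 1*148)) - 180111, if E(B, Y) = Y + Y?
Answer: -57040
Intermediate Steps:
E(B, Y) = 2*Y
(123497 + E(4, -65 - 1*148)) - 180111 = (123497 + 2*(-65 - 1*148)) - 180111 = (123497 + 2*(-65 - 148)) - 180111 = (123497 + 2*(-213)) - 180111 = (123497 - 426) - 180111 = 123071 - 180111 = -57040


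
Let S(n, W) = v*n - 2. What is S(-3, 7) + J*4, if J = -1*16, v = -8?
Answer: -42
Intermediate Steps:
S(n, W) = -2 - 8*n (S(n, W) = -8*n - 2 = -2 - 8*n)
J = -16
S(-3, 7) + J*4 = (-2 - 8*(-3)) - 16*4 = (-2 + 24) - 64 = 22 - 64 = -42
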